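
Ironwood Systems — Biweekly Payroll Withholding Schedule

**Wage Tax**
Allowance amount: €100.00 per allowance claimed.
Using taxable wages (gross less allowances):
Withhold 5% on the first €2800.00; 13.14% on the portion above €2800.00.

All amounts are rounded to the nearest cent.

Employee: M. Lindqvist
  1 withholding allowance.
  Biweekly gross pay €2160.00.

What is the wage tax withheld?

Wage Tax: taxable = €2160.00 − 1×€100.00 = €2060.00
  5% × €2060.00 = €103.00

€103.00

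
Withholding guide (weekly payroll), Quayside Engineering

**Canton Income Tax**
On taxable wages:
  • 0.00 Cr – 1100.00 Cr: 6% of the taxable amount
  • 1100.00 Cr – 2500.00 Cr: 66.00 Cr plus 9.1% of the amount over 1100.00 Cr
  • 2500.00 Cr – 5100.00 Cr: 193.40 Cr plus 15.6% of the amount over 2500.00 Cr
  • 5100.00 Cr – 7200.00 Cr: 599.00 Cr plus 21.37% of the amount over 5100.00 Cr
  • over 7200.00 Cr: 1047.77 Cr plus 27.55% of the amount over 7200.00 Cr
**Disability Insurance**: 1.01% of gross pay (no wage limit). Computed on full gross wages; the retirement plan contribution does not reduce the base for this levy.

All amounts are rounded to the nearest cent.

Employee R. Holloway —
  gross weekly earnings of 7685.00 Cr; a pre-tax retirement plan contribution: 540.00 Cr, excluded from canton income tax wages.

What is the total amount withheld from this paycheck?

Canton Income Tax: taxable = 7685.00 Cr − 540.00 Cr = 7145.00 Cr
  599.00 Cr + 21.37% × (7145.00 Cr − 5100.00 Cr) = 599.00 Cr + 21.37% × 2045.00 Cr = 1036.02 Cr
Disability Insurance: 1.01% × 7685.00 Cr = 77.62 Cr
Total: 1036.02 Cr + 77.62 Cr = 1113.64 Cr

1113.64 Cr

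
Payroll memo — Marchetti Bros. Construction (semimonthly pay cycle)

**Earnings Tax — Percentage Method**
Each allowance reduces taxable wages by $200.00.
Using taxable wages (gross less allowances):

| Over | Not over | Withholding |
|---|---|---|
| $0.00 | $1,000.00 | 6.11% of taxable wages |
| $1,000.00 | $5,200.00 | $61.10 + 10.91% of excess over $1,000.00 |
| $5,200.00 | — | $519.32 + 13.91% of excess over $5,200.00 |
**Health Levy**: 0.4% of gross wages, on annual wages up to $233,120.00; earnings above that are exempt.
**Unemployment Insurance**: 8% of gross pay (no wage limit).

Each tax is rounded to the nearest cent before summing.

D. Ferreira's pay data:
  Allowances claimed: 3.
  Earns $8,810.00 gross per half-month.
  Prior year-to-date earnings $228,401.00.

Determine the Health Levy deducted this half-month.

Health Levy: cap $233,120.00 − YTD $228,401.00 = $4,719.00 subject; 0.4% × $4,719.00 = $18.88

$18.88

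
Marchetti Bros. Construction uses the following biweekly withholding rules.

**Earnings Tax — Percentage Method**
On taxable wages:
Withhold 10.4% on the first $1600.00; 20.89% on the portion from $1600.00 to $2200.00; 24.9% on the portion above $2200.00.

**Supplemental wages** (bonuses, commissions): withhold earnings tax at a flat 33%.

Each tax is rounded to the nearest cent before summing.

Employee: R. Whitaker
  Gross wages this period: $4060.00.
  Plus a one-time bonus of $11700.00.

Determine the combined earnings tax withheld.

$4615.88

Earnings Tax: taxable = $4060.00
  $291.74 + 24.9% × ($4060.00 − $2200.00) = $291.74 + 24.9% × $1860.00 = $754.88
Supplemental (33% flat on bonus): 33% × $11700.00 = $3861.00
Total earnings tax: $754.88 + $3861.00 = $4615.88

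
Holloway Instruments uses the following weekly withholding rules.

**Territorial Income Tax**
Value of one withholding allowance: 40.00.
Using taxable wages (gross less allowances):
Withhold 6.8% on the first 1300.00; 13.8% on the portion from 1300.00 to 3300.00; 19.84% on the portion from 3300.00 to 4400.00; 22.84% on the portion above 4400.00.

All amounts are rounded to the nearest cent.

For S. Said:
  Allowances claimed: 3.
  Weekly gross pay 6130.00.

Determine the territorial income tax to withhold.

Territorial Income Tax: taxable = 6130.00 − 3×40.00 = 6010.00
  582.64 + 22.84% × (6010.00 − 4400.00) = 582.64 + 22.84% × 1610.00 = 950.36

950.36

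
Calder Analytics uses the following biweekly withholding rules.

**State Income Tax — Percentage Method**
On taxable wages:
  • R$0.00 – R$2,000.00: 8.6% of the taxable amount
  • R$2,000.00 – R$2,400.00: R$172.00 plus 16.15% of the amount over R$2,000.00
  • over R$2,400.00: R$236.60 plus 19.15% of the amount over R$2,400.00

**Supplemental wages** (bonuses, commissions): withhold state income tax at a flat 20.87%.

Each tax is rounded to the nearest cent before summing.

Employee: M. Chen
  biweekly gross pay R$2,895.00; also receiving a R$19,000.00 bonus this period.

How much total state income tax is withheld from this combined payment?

State Income Tax: taxable = R$2,895.00
  R$236.60 + 19.15% × (R$2,895.00 − R$2,400.00) = R$236.60 + 19.15% × R$495.00 = R$331.39
Supplemental (20.87% flat on bonus): 20.87% × R$19,000.00 = R$3,965.30
Total state income tax: R$331.39 + R$3,965.30 = R$4,296.69

R$4,296.69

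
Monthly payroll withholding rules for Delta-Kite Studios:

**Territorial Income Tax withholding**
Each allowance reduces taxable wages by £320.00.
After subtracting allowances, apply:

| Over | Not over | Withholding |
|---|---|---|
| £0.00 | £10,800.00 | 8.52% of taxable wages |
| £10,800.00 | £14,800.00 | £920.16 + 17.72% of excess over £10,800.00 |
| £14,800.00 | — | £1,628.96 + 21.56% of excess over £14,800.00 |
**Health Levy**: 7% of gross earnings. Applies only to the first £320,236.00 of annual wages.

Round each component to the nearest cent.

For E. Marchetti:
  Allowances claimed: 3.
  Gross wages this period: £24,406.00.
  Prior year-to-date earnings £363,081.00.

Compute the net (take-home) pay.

£20,912.96

Territorial Income Tax: taxable = £24,406.00 − 3×£320.00 = £23,446.00
  £1,628.96 + 21.56% × (£23,446.00 − £14,800.00) = £1,628.96 + 21.56% × £8,646.00 = £3,493.04
Health Levy: YTD £363,081.00 ≥ cap £320,236.00 → £0.00
Total withheld: £3,493.04 + £0.00 = £3,493.04
Net pay: £24,406.00 − £3,493.04 = £20,912.96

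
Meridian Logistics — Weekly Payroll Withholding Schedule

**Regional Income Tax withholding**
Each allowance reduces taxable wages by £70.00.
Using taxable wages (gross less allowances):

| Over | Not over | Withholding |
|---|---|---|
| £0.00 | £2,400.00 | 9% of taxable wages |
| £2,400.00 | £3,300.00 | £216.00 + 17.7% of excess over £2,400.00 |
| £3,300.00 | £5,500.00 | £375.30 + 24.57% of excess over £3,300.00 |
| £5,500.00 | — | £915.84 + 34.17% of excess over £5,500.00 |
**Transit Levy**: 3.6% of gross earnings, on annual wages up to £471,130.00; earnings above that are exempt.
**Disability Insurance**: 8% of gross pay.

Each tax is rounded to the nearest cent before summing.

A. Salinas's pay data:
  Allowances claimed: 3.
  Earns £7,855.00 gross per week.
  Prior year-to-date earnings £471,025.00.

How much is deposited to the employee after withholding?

£5,574.03

Regional Income Tax: taxable = £7,855.00 − 3×£70.00 = £7,645.00
  £915.84 + 34.17% × (£7,645.00 − £5,500.00) = £915.84 + 34.17% × £2,145.00 = £1,648.79
Transit Levy: cap £471,130.00 − YTD £471,025.00 = £105.00 subject; 3.6% × £105.00 = £3.78
Disability Insurance: 8% × £7,855.00 = £628.40
Total withheld: £1,648.79 + £3.78 + £628.40 = £2,280.97
Net pay: £7,855.00 − £2,280.97 = £5,574.03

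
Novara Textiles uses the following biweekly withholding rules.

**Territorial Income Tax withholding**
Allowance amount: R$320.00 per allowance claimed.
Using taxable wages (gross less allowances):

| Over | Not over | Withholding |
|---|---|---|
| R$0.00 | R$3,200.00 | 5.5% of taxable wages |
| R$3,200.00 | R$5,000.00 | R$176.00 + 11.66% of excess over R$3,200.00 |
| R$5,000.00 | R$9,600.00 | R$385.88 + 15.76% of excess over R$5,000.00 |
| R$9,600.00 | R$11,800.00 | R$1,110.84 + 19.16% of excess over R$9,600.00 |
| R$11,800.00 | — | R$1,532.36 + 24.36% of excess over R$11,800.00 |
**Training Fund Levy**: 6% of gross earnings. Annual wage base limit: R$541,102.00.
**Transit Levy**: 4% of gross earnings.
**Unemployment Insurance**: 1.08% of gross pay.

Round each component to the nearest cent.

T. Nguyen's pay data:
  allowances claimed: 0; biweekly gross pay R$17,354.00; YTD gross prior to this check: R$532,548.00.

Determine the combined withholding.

Territorial Income Tax: taxable = R$17,354.00
  R$1,532.36 + 24.36% × (R$17,354.00 − R$11,800.00) = R$1,532.36 + 24.36% × R$5,554.00 = R$2,885.31
Training Fund Levy: cap R$541,102.00 − YTD R$532,548.00 = R$8,554.00 subject; 6% × R$8,554.00 = R$513.24
Transit Levy: 4% × R$17,354.00 = R$694.16
Unemployment Insurance: 1.08% × R$17,354.00 = R$187.42
Total: R$2,885.31 + R$513.24 + R$694.16 + R$187.42 = R$4,280.13

R$4,280.13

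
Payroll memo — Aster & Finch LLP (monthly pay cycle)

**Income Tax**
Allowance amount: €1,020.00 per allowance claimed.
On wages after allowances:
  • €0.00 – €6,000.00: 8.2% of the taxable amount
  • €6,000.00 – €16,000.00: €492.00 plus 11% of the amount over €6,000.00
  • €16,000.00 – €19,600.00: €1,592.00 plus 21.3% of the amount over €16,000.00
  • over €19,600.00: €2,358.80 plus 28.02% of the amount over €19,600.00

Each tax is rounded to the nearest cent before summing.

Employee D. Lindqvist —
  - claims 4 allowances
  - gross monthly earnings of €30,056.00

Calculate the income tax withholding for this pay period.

€4,145.36

Income Tax: taxable = €30,056.00 − 4×€1,020.00 = €25,976.00
  €2,358.80 + 28.02% × (€25,976.00 − €19,600.00) = €2,358.80 + 28.02% × €6,376.00 = €4,145.36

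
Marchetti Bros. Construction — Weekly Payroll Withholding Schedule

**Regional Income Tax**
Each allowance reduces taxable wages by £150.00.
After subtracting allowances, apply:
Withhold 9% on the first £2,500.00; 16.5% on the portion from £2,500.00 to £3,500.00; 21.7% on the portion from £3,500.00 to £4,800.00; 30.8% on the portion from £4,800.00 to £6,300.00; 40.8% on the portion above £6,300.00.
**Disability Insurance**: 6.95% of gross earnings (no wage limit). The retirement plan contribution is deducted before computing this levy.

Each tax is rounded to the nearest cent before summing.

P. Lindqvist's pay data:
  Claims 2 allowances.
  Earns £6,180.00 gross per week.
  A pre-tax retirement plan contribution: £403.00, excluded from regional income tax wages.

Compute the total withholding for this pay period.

Regional Income Tax: taxable = £6,180.00 − £403.00 − 2×£150.00 = £5,477.00
  £672.10 + 30.8% × (£5,477.00 − £4,800.00) = £672.10 + 30.8% × £677.00 = £880.62
Disability Insurance: 6.95% × £5,777.00 = £401.50
Total: £880.62 + £401.50 = £1,282.12

£1,282.12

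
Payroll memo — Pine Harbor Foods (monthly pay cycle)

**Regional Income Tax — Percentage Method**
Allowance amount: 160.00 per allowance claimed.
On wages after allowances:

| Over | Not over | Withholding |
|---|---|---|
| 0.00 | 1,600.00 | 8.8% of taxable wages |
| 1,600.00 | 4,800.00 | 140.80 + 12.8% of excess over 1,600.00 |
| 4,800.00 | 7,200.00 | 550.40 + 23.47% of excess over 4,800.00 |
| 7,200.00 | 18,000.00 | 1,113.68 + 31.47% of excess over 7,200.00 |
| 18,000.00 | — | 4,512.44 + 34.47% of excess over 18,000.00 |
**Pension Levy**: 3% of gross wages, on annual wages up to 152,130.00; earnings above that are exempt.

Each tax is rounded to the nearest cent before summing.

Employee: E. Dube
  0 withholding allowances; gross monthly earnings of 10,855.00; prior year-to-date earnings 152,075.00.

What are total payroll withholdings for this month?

Regional Income Tax: taxable = 10,855.00
  1,113.68 + 31.47% × (10,855.00 − 7,200.00) = 1,113.68 + 31.47% × 3,655.00 = 2,263.91
Pension Levy: cap 152,130.00 − YTD 152,075.00 = 55.00 subject; 3% × 55.00 = 1.65
Total: 2,263.91 + 1.65 = 2,265.56

2,265.56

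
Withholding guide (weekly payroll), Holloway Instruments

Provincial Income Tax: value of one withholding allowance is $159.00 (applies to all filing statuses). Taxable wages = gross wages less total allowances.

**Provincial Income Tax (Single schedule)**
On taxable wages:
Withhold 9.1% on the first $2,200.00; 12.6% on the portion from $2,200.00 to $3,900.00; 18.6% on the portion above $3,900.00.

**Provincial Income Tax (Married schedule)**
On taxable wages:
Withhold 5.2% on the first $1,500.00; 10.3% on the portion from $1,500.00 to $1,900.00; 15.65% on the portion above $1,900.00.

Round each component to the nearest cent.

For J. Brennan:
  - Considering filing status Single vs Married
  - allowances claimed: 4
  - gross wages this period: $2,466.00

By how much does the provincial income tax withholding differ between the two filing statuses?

$54.54

Provincial Income Tax (Single): taxable = $2,466.00 − 4×$159.00 = $1,830.00
  9.1% × $1,830.00 = $166.53
Provincial Income Tax (Married): taxable = $2,466.00 − 4×$159.00 = $1,830.00
  $78.00 + 10.3% × ($1,830.00 − $1,500.00) = $78.00 + 10.3% × $330.00 = $111.99
Difference: |$166.53 − $111.99| = $54.54 (higher under Single)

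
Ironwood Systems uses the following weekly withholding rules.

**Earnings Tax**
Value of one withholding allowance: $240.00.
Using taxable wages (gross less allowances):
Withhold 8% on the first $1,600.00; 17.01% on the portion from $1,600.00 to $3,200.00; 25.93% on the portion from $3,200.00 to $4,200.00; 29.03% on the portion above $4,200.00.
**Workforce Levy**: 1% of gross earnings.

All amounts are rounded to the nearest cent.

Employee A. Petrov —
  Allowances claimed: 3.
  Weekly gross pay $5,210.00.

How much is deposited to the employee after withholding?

Earnings Tax: taxable = $5,210.00 − 3×$240.00 = $4,490.00
  $659.46 + 29.03% × ($4,490.00 − $4,200.00) = $659.46 + 29.03% × $290.00 = $743.65
Workforce Levy: 1% × $5,210.00 = $52.10
Total withheld: $743.65 + $52.10 = $795.75
Net pay: $5,210.00 − $795.75 = $4,414.25

$4,414.25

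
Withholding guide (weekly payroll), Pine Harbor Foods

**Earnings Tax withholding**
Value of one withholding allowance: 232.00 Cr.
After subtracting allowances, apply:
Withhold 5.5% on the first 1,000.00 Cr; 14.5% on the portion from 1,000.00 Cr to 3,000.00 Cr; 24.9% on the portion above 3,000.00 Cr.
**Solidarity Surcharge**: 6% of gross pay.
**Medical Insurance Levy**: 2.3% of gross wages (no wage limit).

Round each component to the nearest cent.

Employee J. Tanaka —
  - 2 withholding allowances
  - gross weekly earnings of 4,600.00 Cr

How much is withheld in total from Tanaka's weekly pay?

Earnings Tax: taxable = 4,600.00 Cr − 2×232.00 Cr = 4,136.00 Cr
  345.00 Cr + 24.9% × (4,136.00 Cr − 3,000.00 Cr) = 345.00 Cr + 24.9% × 1,136.00 Cr = 627.86 Cr
Solidarity Surcharge: 6% × 4,600.00 Cr = 276.00 Cr
Medical Insurance Levy: 2.3% × 4,600.00 Cr = 105.80 Cr
Total: 627.86 Cr + 276.00 Cr + 105.80 Cr = 1,009.66 Cr

1,009.66 Cr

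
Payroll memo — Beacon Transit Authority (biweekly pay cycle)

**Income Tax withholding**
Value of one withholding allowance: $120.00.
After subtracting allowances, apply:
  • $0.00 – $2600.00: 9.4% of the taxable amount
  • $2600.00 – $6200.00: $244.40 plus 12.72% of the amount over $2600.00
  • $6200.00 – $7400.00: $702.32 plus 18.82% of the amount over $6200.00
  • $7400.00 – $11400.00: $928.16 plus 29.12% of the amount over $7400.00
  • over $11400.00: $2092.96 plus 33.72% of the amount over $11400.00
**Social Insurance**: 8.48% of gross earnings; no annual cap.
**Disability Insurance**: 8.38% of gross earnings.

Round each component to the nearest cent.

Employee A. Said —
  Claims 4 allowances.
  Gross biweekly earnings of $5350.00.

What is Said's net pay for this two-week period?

Income Tax: taxable = $5350.00 − 4×$120.00 = $4870.00
  $244.40 + 12.72% × ($4870.00 − $2600.00) = $244.40 + 12.72% × $2270.00 = $533.14
Social Insurance: 8.48% × $5350.00 = $453.68
Disability Insurance: 8.38% × $5350.00 = $448.33
Total withheld: $533.14 + $453.68 + $448.33 = $1435.15
Net pay: $5350.00 − $1435.15 = $3914.85

$3914.85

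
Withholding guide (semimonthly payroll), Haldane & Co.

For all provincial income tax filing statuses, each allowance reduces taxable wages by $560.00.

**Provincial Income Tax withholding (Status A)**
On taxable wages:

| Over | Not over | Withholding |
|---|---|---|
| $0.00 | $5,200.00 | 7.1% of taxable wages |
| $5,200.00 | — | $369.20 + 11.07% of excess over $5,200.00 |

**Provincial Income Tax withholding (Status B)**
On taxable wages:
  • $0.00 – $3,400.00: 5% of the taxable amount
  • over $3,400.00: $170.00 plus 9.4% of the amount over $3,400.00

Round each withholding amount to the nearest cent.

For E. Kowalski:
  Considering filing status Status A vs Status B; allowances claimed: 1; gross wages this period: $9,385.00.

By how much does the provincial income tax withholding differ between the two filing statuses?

$90.54

Provincial Income Tax (Status A): taxable = $9,385.00 − 1×$560.00 = $8,825.00
  $369.20 + 11.07% × ($8,825.00 − $5,200.00) = $369.20 + 11.07% × $3,625.00 = $770.49
Provincial Income Tax (Status B): taxable = $9,385.00 − 1×$560.00 = $8,825.00
  $170.00 + 9.4% × ($8,825.00 − $3,400.00) = $170.00 + 9.4% × $5,425.00 = $679.95
Difference: |$770.49 − $679.95| = $90.54 (higher under Status A)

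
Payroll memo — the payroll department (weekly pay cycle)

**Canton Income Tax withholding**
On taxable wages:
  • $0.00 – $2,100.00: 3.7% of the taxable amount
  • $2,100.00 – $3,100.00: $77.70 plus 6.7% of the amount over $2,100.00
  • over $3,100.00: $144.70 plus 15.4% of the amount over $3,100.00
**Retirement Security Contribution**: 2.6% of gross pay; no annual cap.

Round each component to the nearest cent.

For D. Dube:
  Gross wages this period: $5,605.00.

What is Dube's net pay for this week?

Canton Income Tax: taxable = $5,605.00
  $144.70 + 15.4% × ($5,605.00 − $3,100.00) = $144.70 + 15.4% × $2,505.00 = $530.47
Retirement Security Contribution: 2.6% × $5,605.00 = $145.73
Total withheld: $530.47 + $145.73 = $676.20
Net pay: $5,605.00 − $676.20 = $4,928.80

$4,928.80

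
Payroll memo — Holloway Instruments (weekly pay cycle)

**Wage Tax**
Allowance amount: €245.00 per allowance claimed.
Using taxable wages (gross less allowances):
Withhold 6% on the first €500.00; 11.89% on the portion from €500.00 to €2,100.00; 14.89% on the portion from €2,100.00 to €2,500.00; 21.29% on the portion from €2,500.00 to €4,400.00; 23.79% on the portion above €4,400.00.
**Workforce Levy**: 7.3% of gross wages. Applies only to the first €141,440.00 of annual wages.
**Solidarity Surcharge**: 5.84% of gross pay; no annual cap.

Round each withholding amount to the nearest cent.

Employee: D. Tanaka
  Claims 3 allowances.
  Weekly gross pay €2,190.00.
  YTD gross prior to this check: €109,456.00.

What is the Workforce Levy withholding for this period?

Workforce Levy: 7.3% × €2,190.00 = €159.87

€159.87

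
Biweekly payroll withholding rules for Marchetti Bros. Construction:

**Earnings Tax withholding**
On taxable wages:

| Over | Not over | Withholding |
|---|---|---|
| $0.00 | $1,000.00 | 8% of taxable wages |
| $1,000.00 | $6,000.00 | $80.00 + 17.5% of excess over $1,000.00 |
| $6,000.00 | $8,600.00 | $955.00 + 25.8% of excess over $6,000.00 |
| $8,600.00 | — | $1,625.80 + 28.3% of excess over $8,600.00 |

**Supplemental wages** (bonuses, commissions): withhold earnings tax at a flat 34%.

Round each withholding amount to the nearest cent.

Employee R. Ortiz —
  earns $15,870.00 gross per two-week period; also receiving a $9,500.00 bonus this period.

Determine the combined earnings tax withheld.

Earnings Tax: taxable = $15,870.00
  $1,625.80 + 28.3% × ($15,870.00 − $8,600.00) = $1,625.80 + 28.3% × $7,270.00 = $3,683.21
Supplemental (34% flat on bonus): 34% × $9,500.00 = $3,230.00
Total earnings tax: $3,683.21 + $3,230.00 = $6,913.21

$6,913.21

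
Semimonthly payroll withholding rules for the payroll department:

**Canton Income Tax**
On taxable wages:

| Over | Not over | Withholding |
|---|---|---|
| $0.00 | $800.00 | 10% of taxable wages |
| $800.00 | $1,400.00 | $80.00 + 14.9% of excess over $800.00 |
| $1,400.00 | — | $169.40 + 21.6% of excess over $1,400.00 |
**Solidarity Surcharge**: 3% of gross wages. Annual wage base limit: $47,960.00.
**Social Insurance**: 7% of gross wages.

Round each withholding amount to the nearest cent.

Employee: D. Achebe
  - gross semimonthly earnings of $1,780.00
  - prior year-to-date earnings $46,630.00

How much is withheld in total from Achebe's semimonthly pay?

Canton Income Tax: taxable = $1,780.00
  $169.40 + 21.6% × ($1,780.00 − $1,400.00) = $169.40 + 21.6% × $380.00 = $251.48
Solidarity Surcharge: cap $47,960.00 − YTD $46,630.00 = $1,330.00 subject; 3% × $1,330.00 = $39.90
Social Insurance: 7% × $1,780.00 = $124.60
Total: $251.48 + $39.90 + $124.60 = $415.98

$415.98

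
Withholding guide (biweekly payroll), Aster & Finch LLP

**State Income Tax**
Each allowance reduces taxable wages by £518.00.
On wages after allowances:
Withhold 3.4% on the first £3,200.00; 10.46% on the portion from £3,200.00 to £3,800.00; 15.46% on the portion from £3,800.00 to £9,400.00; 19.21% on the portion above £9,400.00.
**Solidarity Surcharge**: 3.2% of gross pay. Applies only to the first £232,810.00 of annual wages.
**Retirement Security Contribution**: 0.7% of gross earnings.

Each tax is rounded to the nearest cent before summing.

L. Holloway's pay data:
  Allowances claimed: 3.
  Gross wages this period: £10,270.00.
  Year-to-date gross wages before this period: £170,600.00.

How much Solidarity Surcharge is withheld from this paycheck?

Solidarity Surcharge: 3.2% × £10,270.00 = £328.64

£328.64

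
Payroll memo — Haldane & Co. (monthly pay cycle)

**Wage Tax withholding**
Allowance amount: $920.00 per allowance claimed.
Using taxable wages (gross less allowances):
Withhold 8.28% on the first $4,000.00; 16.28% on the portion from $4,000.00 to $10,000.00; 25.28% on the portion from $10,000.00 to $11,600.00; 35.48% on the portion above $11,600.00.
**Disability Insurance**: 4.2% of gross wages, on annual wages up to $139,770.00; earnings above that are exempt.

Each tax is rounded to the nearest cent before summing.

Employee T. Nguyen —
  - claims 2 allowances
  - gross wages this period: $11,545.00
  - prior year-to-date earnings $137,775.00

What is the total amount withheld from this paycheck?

Wage Tax: taxable = $11,545.00 − 2×$920.00 = $9,705.00
  $331.20 + 16.28% × ($9,705.00 − $4,000.00) = $331.20 + 16.28% × $5,705.00 = $1,259.97
Disability Insurance: cap $139,770.00 − YTD $137,775.00 = $1,995.00 subject; 4.2% × $1,995.00 = $83.79
Total: $1,259.97 + $83.79 = $1,343.76

$1,343.76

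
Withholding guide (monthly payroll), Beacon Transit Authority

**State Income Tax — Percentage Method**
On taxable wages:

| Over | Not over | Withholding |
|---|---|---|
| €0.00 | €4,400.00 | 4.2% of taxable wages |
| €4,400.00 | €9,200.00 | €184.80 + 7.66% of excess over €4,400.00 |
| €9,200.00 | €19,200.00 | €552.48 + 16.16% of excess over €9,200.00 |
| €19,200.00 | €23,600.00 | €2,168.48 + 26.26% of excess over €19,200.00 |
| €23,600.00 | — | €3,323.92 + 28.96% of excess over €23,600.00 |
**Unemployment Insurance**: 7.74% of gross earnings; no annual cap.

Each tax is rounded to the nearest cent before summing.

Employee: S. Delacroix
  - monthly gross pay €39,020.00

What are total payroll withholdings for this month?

€10,809.70

State Income Tax: taxable = €39,020.00
  €3,323.92 + 28.96% × (€39,020.00 − €23,600.00) = €3,323.92 + 28.96% × €15,420.00 = €7,789.55
Unemployment Insurance: 7.74% × €39,020.00 = €3,020.15
Total: €7,789.55 + €3,020.15 = €10,809.70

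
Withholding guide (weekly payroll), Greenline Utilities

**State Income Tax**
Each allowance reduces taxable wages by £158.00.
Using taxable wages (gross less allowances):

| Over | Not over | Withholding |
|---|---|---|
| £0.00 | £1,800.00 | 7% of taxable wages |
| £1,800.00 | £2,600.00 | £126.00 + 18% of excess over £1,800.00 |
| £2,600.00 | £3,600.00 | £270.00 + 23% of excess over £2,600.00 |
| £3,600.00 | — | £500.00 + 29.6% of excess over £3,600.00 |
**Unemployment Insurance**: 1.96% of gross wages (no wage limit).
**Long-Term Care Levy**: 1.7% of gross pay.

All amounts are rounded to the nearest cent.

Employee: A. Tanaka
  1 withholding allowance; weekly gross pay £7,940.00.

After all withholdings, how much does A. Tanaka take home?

£5,911.53

State Income Tax: taxable = £7,940.00 − 1×£158.00 = £7,782.00
  £500.00 + 29.6% × (£7,782.00 − £3,600.00) = £500.00 + 29.6% × £4,182.00 = £1,737.87
Unemployment Insurance: 1.96% × £7,940.00 = £155.62
Long-Term Care Levy: 1.7% × £7,940.00 = £134.98
Total withheld: £1,737.87 + £155.62 + £134.98 = £2,028.47
Net pay: £7,940.00 − £2,028.47 = £5,911.53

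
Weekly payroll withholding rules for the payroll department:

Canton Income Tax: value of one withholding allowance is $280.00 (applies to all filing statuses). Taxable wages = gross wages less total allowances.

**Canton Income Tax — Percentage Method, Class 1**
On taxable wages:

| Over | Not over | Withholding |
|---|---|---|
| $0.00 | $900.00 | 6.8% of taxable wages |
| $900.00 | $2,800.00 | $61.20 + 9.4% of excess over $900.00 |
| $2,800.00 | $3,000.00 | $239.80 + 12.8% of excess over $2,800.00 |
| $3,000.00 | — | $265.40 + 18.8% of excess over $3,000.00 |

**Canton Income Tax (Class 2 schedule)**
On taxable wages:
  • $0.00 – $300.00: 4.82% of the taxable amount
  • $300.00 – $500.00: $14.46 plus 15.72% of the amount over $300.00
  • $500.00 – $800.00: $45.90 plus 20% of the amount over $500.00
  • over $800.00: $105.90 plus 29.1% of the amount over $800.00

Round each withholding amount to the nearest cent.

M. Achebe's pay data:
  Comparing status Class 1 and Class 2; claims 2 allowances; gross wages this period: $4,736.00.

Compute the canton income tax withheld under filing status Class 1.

$486.49

Canton Income Tax (Class 1): taxable = $4,736.00 − 2×$280.00 = $4,176.00
  $265.40 + 18.8% × ($4,176.00 − $3,000.00) = $265.40 + 18.8% × $1,176.00 = $486.49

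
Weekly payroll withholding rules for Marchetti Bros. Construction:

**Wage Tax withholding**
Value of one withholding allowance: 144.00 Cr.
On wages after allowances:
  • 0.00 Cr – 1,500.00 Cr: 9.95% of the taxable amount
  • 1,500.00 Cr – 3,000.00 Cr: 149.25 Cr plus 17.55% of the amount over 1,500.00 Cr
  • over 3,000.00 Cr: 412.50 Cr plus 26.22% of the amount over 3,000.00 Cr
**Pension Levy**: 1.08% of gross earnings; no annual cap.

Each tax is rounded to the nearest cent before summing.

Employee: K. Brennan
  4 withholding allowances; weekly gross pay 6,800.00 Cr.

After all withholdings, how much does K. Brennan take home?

5,468.73 Cr

Wage Tax: taxable = 6,800.00 Cr − 4×144.00 Cr = 6,224.00 Cr
  412.50 Cr + 26.22% × (6,224.00 Cr − 3,000.00 Cr) = 412.50 Cr + 26.22% × 3,224.00 Cr = 1,257.83 Cr
Pension Levy: 1.08% × 6,800.00 Cr = 73.44 Cr
Total withheld: 1,257.83 Cr + 73.44 Cr = 1,331.27 Cr
Net pay: 6,800.00 Cr − 1,331.27 Cr = 5,468.73 Cr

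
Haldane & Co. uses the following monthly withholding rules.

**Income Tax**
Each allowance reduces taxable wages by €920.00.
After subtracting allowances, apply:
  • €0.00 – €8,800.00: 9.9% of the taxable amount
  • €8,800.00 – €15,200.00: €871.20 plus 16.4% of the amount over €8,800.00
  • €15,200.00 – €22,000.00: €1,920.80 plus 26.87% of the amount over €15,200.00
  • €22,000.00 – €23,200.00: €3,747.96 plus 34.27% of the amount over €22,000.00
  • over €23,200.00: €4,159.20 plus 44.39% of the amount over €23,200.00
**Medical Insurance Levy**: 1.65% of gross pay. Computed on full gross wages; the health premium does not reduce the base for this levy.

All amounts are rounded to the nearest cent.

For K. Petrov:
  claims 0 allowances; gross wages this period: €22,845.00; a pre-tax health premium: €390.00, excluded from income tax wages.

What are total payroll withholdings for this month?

€4,280.83

Income Tax: taxable = €22,845.00 − €390.00 = €22,455.00
  €3,747.96 + 34.27% × (€22,455.00 − €22,000.00) = €3,747.96 + 34.27% × €455.00 = €3,903.89
Medical Insurance Levy: 1.65% × €22,845.00 = €376.94
Total: €3,903.89 + €376.94 = €4,280.83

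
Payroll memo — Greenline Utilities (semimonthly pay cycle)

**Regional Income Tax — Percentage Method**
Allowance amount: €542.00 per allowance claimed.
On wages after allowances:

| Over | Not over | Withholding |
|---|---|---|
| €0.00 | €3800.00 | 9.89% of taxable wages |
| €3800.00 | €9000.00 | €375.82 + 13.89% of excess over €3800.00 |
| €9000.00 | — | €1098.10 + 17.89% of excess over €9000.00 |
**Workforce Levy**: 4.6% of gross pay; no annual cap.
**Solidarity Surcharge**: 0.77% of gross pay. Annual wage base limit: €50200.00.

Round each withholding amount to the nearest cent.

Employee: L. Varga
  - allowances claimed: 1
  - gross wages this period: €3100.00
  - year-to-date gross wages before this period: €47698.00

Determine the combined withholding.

Regional Income Tax: taxable = €3100.00 − 1×€542.00 = €2558.00
  9.89% × €2558.00 = €252.99
Workforce Levy: 4.6% × €3100.00 = €142.60
Solidarity Surcharge: cap €50200.00 − YTD €47698.00 = €2502.00 subject; 0.77% × €2502.00 = €19.27
Total: €252.99 + €142.60 + €19.27 = €414.86

€414.86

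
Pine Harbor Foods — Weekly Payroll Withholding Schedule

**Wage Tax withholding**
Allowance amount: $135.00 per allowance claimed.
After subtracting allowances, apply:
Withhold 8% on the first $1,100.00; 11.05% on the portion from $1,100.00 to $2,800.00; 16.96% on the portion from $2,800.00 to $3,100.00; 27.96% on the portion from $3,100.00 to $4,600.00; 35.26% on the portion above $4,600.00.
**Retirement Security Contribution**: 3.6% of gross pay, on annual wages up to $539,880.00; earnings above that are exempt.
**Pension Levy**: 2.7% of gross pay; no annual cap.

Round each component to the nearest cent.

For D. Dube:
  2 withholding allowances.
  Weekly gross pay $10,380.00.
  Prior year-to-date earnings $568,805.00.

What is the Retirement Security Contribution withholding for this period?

$0.00

Retirement Security Contribution: YTD $568,805.00 ≥ cap $539,880.00 → $0.00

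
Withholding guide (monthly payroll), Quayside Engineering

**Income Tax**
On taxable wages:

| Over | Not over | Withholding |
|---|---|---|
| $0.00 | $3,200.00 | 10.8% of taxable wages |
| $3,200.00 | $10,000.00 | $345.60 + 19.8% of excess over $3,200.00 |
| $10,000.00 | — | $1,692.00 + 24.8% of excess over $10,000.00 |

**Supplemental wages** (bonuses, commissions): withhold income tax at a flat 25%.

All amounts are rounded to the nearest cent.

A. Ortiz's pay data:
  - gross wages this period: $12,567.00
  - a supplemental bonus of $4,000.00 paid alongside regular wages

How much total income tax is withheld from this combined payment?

$3,328.62

Income Tax: taxable = $12,567.00
  $1,692.00 + 24.8% × ($12,567.00 − $10,000.00) = $1,692.00 + 24.8% × $2,567.00 = $2,328.62
Supplemental (25% flat on bonus): 25% × $4,000.00 = $1,000.00
Total income tax: $2,328.62 + $1,000.00 = $3,328.62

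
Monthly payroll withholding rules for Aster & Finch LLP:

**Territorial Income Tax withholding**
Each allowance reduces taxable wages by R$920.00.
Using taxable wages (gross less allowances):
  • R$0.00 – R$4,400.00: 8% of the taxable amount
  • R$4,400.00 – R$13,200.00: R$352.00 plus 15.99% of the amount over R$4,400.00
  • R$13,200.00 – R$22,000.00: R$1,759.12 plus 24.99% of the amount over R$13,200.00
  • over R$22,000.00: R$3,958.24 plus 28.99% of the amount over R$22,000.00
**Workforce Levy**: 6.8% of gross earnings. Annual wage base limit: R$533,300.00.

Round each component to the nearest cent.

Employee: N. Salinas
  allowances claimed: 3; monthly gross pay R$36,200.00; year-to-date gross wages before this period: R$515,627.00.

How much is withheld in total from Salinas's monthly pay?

Territorial Income Tax: taxable = R$36,200.00 − 3×R$920.00 = R$33,440.00
  R$3,958.24 + 28.99% × (R$33,440.00 − R$22,000.00) = R$3,958.24 + 28.99% × R$11,440.00 = R$7,274.70
Workforce Levy: cap R$533,300.00 − YTD R$515,627.00 = R$17,673.00 subject; 6.8% × R$17,673.00 = R$1,201.76
Total: R$7,274.70 + R$1,201.76 = R$8,476.46

R$8,476.46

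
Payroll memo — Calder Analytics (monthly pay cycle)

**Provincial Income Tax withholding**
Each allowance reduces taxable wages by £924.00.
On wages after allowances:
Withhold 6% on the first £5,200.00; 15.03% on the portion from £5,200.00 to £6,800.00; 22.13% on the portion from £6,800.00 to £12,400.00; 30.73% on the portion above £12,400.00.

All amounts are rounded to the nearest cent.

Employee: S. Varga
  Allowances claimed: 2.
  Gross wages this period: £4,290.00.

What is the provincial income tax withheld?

Provincial Income Tax: taxable = £4,290.00 − 2×£924.00 = £2,442.00
  6% × £2,442.00 = £146.52

£146.52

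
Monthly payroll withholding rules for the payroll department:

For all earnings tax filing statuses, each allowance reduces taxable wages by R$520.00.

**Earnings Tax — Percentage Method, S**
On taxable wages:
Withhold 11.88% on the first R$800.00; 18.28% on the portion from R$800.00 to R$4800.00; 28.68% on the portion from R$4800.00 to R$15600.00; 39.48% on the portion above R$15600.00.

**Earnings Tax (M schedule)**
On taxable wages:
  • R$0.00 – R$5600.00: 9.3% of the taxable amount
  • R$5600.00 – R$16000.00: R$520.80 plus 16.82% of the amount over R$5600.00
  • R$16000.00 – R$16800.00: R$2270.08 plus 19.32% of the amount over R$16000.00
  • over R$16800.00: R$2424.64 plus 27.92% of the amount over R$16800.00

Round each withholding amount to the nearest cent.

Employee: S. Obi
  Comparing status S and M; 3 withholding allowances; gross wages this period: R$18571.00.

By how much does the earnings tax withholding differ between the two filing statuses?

Earnings Tax (S): taxable = R$18571.00 − 3×R$520.00 = R$17011.00
  R$3923.68 + 39.48% × (R$17011.00 − R$15600.00) = R$3923.68 + 39.48% × R$1411.00 = R$4480.74
Earnings Tax (M): taxable = R$18571.00 − 3×R$520.00 = R$17011.00
  R$2424.64 + 27.92% × (R$17011.00 − R$16800.00) = R$2424.64 + 27.92% × R$211.00 = R$2483.55
Difference: |R$4480.74 − R$2483.55| = R$1997.19 (higher under S)

R$1997.19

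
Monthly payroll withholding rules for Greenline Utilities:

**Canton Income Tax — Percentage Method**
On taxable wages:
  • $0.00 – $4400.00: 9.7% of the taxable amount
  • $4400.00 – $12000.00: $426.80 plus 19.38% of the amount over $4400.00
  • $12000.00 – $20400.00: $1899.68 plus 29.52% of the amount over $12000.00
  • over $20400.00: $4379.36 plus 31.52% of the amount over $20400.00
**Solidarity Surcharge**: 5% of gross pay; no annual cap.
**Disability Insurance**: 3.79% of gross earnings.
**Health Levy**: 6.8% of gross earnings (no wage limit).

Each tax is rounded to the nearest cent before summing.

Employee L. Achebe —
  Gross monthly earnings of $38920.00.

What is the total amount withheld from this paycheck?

Canton Income Tax: taxable = $38920.00
  $4379.36 + 31.52% × ($38920.00 − $20400.00) = $4379.36 + 31.52% × $18520.00 = $10216.86
Solidarity Surcharge: 5% × $38920.00 = $1946.00
Disability Insurance: 3.79% × $38920.00 = $1475.07
Health Levy: 6.8% × $38920.00 = $2646.56
Total: $10216.86 + $1946.00 + $1475.07 + $2646.56 = $16284.49

$16284.49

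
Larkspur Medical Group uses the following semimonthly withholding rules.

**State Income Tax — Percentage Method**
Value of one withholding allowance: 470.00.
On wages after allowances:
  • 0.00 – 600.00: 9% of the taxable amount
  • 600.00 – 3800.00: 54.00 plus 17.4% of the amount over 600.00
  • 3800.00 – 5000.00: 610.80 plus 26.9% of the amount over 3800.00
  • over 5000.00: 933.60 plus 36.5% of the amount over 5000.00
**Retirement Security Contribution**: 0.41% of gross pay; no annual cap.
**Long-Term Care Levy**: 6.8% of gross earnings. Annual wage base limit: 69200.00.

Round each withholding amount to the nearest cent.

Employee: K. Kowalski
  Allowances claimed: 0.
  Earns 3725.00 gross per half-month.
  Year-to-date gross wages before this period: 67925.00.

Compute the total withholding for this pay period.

699.72

State Income Tax: taxable = 3725.00
  54.00 + 17.4% × (3725.00 − 600.00) = 54.00 + 17.4% × 3125.00 = 597.75
Retirement Security Contribution: 0.41% × 3725.00 = 15.27
Long-Term Care Levy: cap 69200.00 − YTD 67925.00 = 1275.00 subject; 6.8% × 1275.00 = 86.70
Total: 597.75 + 15.27 + 86.70 = 699.72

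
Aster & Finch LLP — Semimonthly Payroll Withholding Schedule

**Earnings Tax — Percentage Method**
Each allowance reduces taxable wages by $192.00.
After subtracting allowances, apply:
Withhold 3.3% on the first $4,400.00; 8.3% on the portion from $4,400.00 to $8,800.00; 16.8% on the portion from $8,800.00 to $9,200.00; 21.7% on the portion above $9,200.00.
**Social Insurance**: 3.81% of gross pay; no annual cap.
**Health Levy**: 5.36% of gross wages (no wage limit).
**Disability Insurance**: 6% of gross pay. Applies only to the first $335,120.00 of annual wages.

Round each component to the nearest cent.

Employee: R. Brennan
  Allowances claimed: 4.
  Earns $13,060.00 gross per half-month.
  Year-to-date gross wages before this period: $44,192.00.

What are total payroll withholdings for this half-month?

$3,229.77

Earnings Tax: taxable = $13,060.00 − 4×$192.00 = $12,292.00
  $577.60 + 21.7% × ($12,292.00 − $9,200.00) = $577.60 + 21.7% × $3,092.00 = $1,248.56
Social Insurance: 3.81% × $13,060.00 = $497.59
Health Levy: 5.36% × $13,060.00 = $700.02
Disability Insurance: 6% × $13,060.00 = $783.60
Total: $1,248.56 + $497.59 + $700.02 + $783.60 = $3,229.77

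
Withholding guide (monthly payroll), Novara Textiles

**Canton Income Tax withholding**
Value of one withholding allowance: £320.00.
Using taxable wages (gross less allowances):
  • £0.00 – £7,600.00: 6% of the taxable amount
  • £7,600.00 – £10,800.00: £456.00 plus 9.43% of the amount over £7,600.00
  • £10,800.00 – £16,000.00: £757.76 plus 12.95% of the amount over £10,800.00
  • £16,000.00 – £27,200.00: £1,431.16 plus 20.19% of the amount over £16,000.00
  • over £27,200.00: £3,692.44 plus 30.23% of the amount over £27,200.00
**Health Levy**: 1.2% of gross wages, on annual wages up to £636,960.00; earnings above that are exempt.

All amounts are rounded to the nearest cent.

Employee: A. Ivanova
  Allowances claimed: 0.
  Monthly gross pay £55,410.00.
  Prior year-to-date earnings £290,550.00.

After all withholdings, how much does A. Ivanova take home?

£42,524.76

Canton Income Tax: taxable = £55,410.00
  £3,692.44 + 30.23% × (£55,410.00 − £27,200.00) = £3,692.44 + 30.23% × £28,210.00 = £12,220.32
Health Levy: 1.2% × £55,410.00 = £664.92
Total withheld: £12,220.32 + £664.92 = £12,885.24
Net pay: £55,410.00 − £12,885.24 = £42,524.76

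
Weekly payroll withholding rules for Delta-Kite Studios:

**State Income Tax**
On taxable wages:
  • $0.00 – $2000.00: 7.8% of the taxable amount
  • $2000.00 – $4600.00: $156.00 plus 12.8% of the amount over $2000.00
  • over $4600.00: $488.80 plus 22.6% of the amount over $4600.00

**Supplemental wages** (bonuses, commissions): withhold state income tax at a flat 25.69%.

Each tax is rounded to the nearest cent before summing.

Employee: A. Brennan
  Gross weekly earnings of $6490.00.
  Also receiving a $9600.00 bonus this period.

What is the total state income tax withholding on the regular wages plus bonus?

State Income Tax: taxable = $6490.00
  $488.80 + 22.6% × ($6490.00 − $4600.00) = $488.80 + 22.6% × $1890.00 = $915.94
Supplemental (25.69% flat on bonus): 25.69% × $9600.00 = $2466.24
Total state income tax: $915.94 + $2466.24 = $3382.18

$3382.18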